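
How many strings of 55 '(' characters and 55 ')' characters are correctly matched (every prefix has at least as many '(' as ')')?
C_55 = 1759414616608818870992479875972

These balanced parentheses are counted by the Catalan number C_n = (1/(n + 1)) · C(2n, n). For n = 55: C_55 = (1/56) · C(110, 55) = 98527218530093856775578873054432/56 = 1759414616608818870992479875972.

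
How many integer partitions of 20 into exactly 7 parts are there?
p(20, 7 parts) = 82

Partitions of n into exactly k parts are in bijection with partitions of n − k into at most k parts (subtract 1 from each part). So p(20, exactly 7) = p(13, parts ≤ 7). Computing via the recurrence p(m, j) = p(m, j−1) + p(m−j, j) gives 82.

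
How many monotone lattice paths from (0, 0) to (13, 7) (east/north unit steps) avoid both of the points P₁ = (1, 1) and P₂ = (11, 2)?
Number of paths = 39216

Inclusion–exclusion. Total paths: C(20, 13) = 77520. Through P₁: C(2, 1)·C(18, 12) = 37128. Through P₂: C(13, 11)·C(7, 2) = 1638. Since P₁ is strictly southwest of P₂, a monotone path through both must visit P₁ then P₂; paths through both = C(2, 1)·C(11, 10)·C(7, 2) = 462. Avoid both = 77520 − 37128 − 1638 + 462 = 39216.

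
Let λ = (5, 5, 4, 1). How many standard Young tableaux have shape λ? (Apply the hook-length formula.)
# SYT of shape (5, 5, 4, 1) = 54054

Hook-length formula: f^λ = n! / Π hook(c), product over all cells c of the Young diagram. For λ = (5, 5, 4, 1), n = 15 boxes. Hook lengths by row (left-to-right, top-to-bottom): [8, 6, 5, 4, 2]; [7, 5, 4, 3, 1]; [5, 3, 2, 1]; [1]. Product of hooks = 24192000. So f^λ = 15! / 24192000 = 1307674368000 / 24192000 = 54054.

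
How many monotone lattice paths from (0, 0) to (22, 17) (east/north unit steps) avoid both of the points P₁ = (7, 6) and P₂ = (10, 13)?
Number of paths = 36055601530

Inclusion–exclusion. Total paths: C(39, 22) = 51021117810. Through P₁: C(13, 7)·C(26, 15) = 13258090560. Through P₂: C(23, 10)·C(16, 12) = 2082200120. Since P₁ is strictly southwest of P₂, a monotone path through both must visit P₁ then P₂; paths through both = C(13, 7)·C(10, 3)·C(16, 12) = 374774400. Avoid both = 51021117810 − 13258090560 − 2082200120 + 374774400 = 36055601530.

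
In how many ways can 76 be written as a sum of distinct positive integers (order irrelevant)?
q(76) = 53250

A partition into distinct parts is a strictly decreasing sequence summing to n. The recurrence d(n, m) = d(n, m−1) + d(n−m, m−1) (use part m at most once) with q(n) = d(n, n) gives q(76) = 53250. (Euler's theorem: # distinct-part partitions = # odd-part partitions.)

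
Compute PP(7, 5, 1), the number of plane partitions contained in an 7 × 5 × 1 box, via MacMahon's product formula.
PP(7, 5, 1) = 792

Evaluate the triple product over i = 1..7, j = 1..5, k = 1..1. The factors are (2/1) · (3/2) · (4/3) · (5/4) · (6/5) · (3/2) · (4/3) · (5/4) · … (35 factors total). The numerators and denominators telescope so the product is an integer; carrying out the multiplication exactly gives PP(7, 5, 1) = 792.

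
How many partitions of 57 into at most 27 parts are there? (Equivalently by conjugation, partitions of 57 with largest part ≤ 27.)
p(57, parts ≤ 27) = 591130

Use the recurrence p(n, m) = p(n, m−1) + p(n−m, m): either the largest part is < m (count p(n, m−1)) or the largest part is exactly m (remove one copy of m, count p(n−m, m)). With p(0, ·) = 1 this gives p(57, parts ≤ 27) = 591130. (By conjugating Young diagrams, this also counts partitions of 57 into at most 27 parts.)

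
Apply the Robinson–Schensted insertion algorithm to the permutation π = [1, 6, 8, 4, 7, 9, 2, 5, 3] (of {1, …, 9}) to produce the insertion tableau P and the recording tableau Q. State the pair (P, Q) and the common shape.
P = [1, 2, 3, 9] / [4, 5] / [6, 7] / [8];  Q = [1, 2, 3, 6] / [4, 5] / [7, 8] / [9];  common shape = (4, 2, 2, 1)

Row-insert the values π_1, π_2, … into P one at a time, bumping the leftmost entry strictly greater than the inserted value down to the next row. The recording tableau Q records, in position (i, j), the step at which that cell was added to P.
  Insert 1 (step 1): P = [1];  Q = [1]
  Insert 6 (step 2): P = [1, 6];  Q = [1, 2]
  Insert 8 (step 3): P = [1, 6, 8];  Q = [1, 2, 3]
  Insert 4 (step 4): P = [1, 4, 8] / [6];  Q = [1, 2, 3] / [4]
  Insert 7 (step 5): P = [1, 4, 7] / [6, 8];  Q = [1, 2, 3] / [4, 5]
  Insert 9 (step 6): P = [1, 4, 7, 9] / [6, 8];  Q = [1, 2, 3, 6] / [4, 5]
  Insert 2 (step 7): P = [1, 2, 7, 9] / [4, 8] / [6];  Q = [1, 2, 3, 6] / [4, 5] / [7]
  Insert 5 (step 8): P = [1, 2, 5, 9] / [4, 7] / [6, 8];  Q = [1, 2, 3, 6] / [4, 5] / [7, 8]
  Insert 3 (step 9): P = [1, 2, 3, 9] / [4, 5] / [6, 7] / [8];  Q = [1, 2, 3, 6] / [4, 5] / [7, 8] / [9]
Final shape: (4, 2, 2, 1).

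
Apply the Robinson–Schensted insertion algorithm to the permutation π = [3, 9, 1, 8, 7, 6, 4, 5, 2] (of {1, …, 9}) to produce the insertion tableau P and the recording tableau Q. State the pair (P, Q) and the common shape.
P = [1, 2, 5] / [3, 4] / [6] / [7] / [8] / [9];  Q = [1, 2, 8] / [3, 4] / [5] / [6] / [7] / [9];  common shape = (3, 2, 1, 1, 1, 1)

Row-insert the values π_1, π_2, … into P one at a time, bumping the leftmost entry strictly greater than the inserted value down to the next row. The recording tableau Q records, in position (i, j), the step at which that cell was added to P.
  Insert 3 (step 1): P = [3];  Q = [1]
  Insert 9 (step 2): P = [3, 9];  Q = [1, 2]
  Insert 1 (step 3): P = [1, 9] / [3];  Q = [1, 2] / [3]
  Insert 8 (step 4): P = [1, 8] / [3, 9];  Q = [1, 2] / [3, 4]
  Insert 7 (step 5): P = [1, 7] / [3, 8] / [9];  Q = [1, 2] / [3, 4] / [5]
  Insert 6 (step 6): P = [1, 6] / [3, 7] / [8] / [9];  Q = [1, 2] / [3, 4] / [5] / [6]
  Insert 4 (step 7): P = [1, 4] / [3, 6] / [7] / [8] / [9];  Q = [1, 2] / [3, 4] / [5] / [6] / [7]
  Insert 5 (step 8): P = [1, 4, 5] / [3, 6] / [7] / [8] / [9];  Q = [1, 2, 8] / [3, 4] / [5] / [6] / [7]
  Insert 2 (step 9): P = [1, 2, 5] / [3, 4] / [6] / [7] / [8] / [9];  Q = [1, 2, 8] / [3, 4] / [5] / [6] / [7] / [9]
Final shape: (3, 2, 1, 1, 1, 1).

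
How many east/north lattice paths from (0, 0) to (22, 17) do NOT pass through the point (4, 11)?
Number of paths = 50837394270

Total paths from (0, 0) to (22, 17): C(39, 22) = 51021117810. Paths through (4, 11): (paths (0, 0) → (4, 11)) × (paths (4, 11) → (22, 17)) = C(15, 4) · C(24, 18) = 1365 · 134596 = 183723540. Avoidance count = 51021117810 − 183723540 = 50837394270.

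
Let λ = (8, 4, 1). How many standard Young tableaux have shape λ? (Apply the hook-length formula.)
# SYT of shape (8, 4, 1) = 2574

Hook-length formula: f^λ = n! / Π hook(c), product over all cells c of the Young diagram. For λ = (8, 4, 1), n = 13 boxes. Hook lengths by row (left-to-right, top-to-bottom): [10, 8, 7, 6, 4, 3, 2, 1]; [5, 3, 2, 1]; [1]. Product of hooks = 2419200. So f^λ = 13! / 2419200 = 6227020800 / 2419200 = 2574.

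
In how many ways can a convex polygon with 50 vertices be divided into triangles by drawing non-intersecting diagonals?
C_48 = 131327898242169365477991900

These polygon triangulations are counted by the Catalan number C_n = (1/(n + 1)) · C(2n, n). For n = 48: C_48 = (1/49) · C(96, 48) = 6435067013866298908421603100/49 = 131327898242169365477991900.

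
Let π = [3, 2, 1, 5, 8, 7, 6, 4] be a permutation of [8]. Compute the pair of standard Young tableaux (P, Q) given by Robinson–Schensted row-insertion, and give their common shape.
P = [1, 4, 6] / [2, 5] / [3, 7] / [8];  Q = [1, 4, 5] / [2, 6] / [3, 7] / [8];  common shape = (3, 2, 2, 1)

Row-insert the values π_1, π_2, … into P one at a time, bumping the leftmost entry strictly greater than the inserted value down to the next row. The recording tableau Q records, in position (i, j), the step at which that cell was added to P.
  Insert 3 (step 1): P = [3];  Q = [1]
  Insert 2 (step 2): P = [2] / [3];  Q = [1] / [2]
  Insert 1 (step 3): P = [1] / [2] / [3];  Q = [1] / [2] / [3]
  Insert 5 (step 4): P = [1, 5] / [2] / [3];  Q = [1, 4] / [2] / [3]
  Insert 8 (step 5): P = [1, 5, 8] / [2] / [3];  Q = [1, 4, 5] / [2] / [3]
  Insert 7 (step 6): P = [1, 5, 7] / [2, 8] / [3];  Q = [1, 4, 5] / [2, 6] / [3]
  Insert 6 (step 7): P = [1, 5, 6] / [2, 7] / [3, 8];  Q = [1, 4, 5] / [2, 6] / [3, 7]
  Insert 4 (step 8): P = [1, 4, 6] / [2, 5] / [3, 7] / [8];  Q = [1, 4, 5] / [2, 6] / [3, 7] / [8]
Final shape: (3, 2, 2, 1).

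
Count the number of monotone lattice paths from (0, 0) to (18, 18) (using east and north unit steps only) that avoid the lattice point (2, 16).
Number of paths = 9075111891

Total paths from (0, 0) to (18, 18): C(36, 18) = 9075135300. Paths through (2, 16): (paths (0, 0) → (2, 16)) × (paths (2, 16) → (18, 18)) = C(18, 2) · C(18, 16) = 153 · 153 = 23409. Avoidance count = 9075135300 − 23409 = 9075111891.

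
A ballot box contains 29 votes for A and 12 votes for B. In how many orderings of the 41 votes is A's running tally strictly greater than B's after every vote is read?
Strict-lead orderings = 3275052040

Total orderings of the 41 votes with 29 for A: C(41, 29) = 7898654920. By the Bertrand ballot formula (Cycle Lemma / reflection principle), the number of orderings in which A is strictly ahead of B throughout is (p − q)/(p + q) · C(p + q, p) = (29 − 12)/(29 + 12) · 7898654920 = 3275052040.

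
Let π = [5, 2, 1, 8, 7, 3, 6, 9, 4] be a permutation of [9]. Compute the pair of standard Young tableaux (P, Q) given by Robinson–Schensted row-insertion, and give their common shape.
P = [1, 3, 4, 9] / [2, 6] / [5, 7] / [8];  Q = [1, 4, 7, 8] / [2, 5] / [3, 6] / [9];  common shape = (4, 2, 2, 1)

Row-insert the values π_1, π_2, … into P one at a time, bumping the leftmost entry strictly greater than the inserted value down to the next row. The recording tableau Q records, in position (i, j), the step at which that cell was added to P.
  Insert 5 (step 1): P = [5];  Q = [1]
  Insert 2 (step 2): P = [2] / [5];  Q = [1] / [2]
  Insert 1 (step 3): P = [1] / [2] / [5];  Q = [1] / [2] / [3]
  Insert 8 (step 4): P = [1, 8] / [2] / [5];  Q = [1, 4] / [2] / [3]
  Insert 7 (step 5): P = [1, 7] / [2, 8] / [5];  Q = [1, 4] / [2, 5] / [3]
  Insert 3 (step 6): P = [1, 3] / [2, 7] / [5, 8];  Q = [1, 4] / [2, 5] / [3, 6]
  Insert 6 (step 7): P = [1, 3, 6] / [2, 7] / [5, 8];  Q = [1, 4, 7] / [2, 5] / [3, 6]
  Insert 9 (step 8): P = [1, 3, 6, 9] / [2, 7] / [5, 8];  Q = [1, 4, 7, 8] / [2, 5] / [3, 6]
  Insert 4 (step 9): P = [1, 3, 4, 9] / [2, 6] / [5, 7] / [8];  Q = [1, 4, 7, 8] / [2, 5] / [3, 6] / [9]
Final shape: (4, 2, 2, 1).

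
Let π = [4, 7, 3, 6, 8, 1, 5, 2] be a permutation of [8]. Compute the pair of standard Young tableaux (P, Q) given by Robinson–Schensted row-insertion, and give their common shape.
P = [1, 2, 8] / [3, 5] / [4, 6] / [7];  Q = [1, 2, 5] / [3, 4] / [6, 7] / [8];  common shape = (3, 2, 2, 1)

Row-insert the values π_1, π_2, … into P one at a time, bumping the leftmost entry strictly greater than the inserted value down to the next row. The recording tableau Q records, in position (i, j), the step at which that cell was added to P.
  Insert 4 (step 1): P = [4];  Q = [1]
  Insert 7 (step 2): P = [4, 7];  Q = [1, 2]
  Insert 3 (step 3): P = [3, 7] / [4];  Q = [1, 2] / [3]
  Insert 6 (step 4): P = [3, 6] / [4, 7];  Q = [1, 2] / [3, 4]
  Insert 8 (step 5): P = [3, 6, 8] / [4, 7];  Q = [1, 2, 5] / [3, 4]
  Insert 1 (step 6): P = [1, 6, 8] / [3, 7] / [4];  Q = [1, 2, 5] / [3, 4] / [6]
  Insert 5 (step 7): P = [1, 5, 8] / [3, 6] / [4, 7];  Q = [1, 2, 5] / [3, 4] / [6, 7]
  Insert 2 (step 8): P = [1, 2, 8] / [3, 5] / [4, 6] / [7];  Q = [1, 2, 5] / [3, 4] / [6, 7] / [8]
Final shape: (3, 2, 2, 1).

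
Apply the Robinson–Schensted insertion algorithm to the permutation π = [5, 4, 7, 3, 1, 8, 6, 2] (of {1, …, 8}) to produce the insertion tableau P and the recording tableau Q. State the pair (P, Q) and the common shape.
P = [1, 2, 8] / [3, 6] / [4, 7] / [5];  Q = [1, 3, 6] / [2, 7] / [4, 8] / [5];  common shape = (3, 2, 2, 1)

Row-insert the values π_1, π_2, … into P one at a time, bumping the leftmost entry strictly greater than the inserted value down to the next row. The recording tableau Q records, in position (i, j), the step at which that cell was added to P.
  Insert 5 (step 1): P = [5];  Q = [1]
  Insert 4 (step 2): P = [4] / [5];  Q = [1] / [2]
  Insert 7 (step 3): P = [4, 7] / [5];  Q = [1, 3] / [2]
  Insert 3 (step 4): P = [3, 7] / [4] / [5];  Q = [1, 3] / [2] / [4]
  Insert 1 (step 5): P = [1, 7] / [3] / [4] / [5];  Q = [1, 3] / [2] / [4] / [5]
  Insert 8 (step 6): P = [1, 7, 8] / [3] / [4] / [5];  Q = [1, 3, 6] / [2] / [4] / [5]
  Insert 6 (step 7): P = [1, 6, 8] / [3, 7] / [4] / [5];  Q = [1, 3, 6] / [2, 7] / [4] / [5]
  Insert 2 (step 8): P = [1, 2, 8] / [3, 6] / [4, 7] / [5];  Q = [1, 3, 6] / [2, 7] / [4, 8] / [5]
Final shape: (3, 2, 2, 1).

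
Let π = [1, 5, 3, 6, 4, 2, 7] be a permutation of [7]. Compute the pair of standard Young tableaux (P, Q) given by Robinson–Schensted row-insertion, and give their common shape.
P = [1, 2, 4, 7] / [3, 6] / [5];  Q = [1, 2, 4, 7] / [3, 5] / [6];  common shape = (4, 2, 1)

Row-insert the values π_1, π_2, … into P one at a time, bumping the leftmost entry strictly greater than the inserted value down to the next row. The recording tableau Q records, in position (i, j), the step at which that cell was added to P.
  Insert 1 (step 1): P = [1];  Q = [1]
  Insert 5 (step 2): P = [1, 5];  Q = [1, 2]
  Insert 3 (step 3): P = [1, 3] / [5];  Q = [1, 2] / [3]
  Insert 6 (step 4): P = [1, 3, 6] / [5];  Q = [1, 2, 4] / [3]
  Insert 4 (step 5): P = [1, 3, 4] / [5, 6];  Q = [1, 2, 4] / [3, 5]
  Insert 2 (step 6): P = [1, 2, 4] / [3, 6] / [5];  Q = [1, 2, 4] / [3, 5] / [6]
  Insert 7 (step 7): P = [1, 2, 4, 7] / [3, 6] / [5];  Q = [1, 2, 4, 7] / [3, 5] / [6]
Final shape: (4, 2, 1).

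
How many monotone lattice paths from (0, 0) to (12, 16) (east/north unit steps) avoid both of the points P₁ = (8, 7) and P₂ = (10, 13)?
Number of paths = 16181870

Inclusion–exclusion. Total paths: C(28, 12) = 30421755. Through P₁: C(15, 8)·C(13, 4) = 4601025. Through P₂: C(23, 10)·C(5, 2) = 11440660. Since P₁ is strictly southwest of P₂, a monotone path through both must visit P₁ then P₂; paths through both = C(15, 8)·C(8, 2)·C(5, 2) = 1801800. Avoid both = 30421755 − 4601025 − 11440660 + 1801800 = 16181870.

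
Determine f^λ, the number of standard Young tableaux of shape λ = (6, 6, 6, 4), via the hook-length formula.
# SYT of shape (6, 6, 6, 4) = 76211850

Hook-length formula: f^λ = n! / Π hook(c), product over all cells c of the Young diagram. For λ = (6, 6, 6, 4), n = 22 boxes. Hook lengths by row (left-to-right, top-to-bottom): [9, 8, 7, 6, 4, 3]; [8, 7, 6, 5, 3, 2]; [7, 6, 5, 4, 2, 1]; [4, 3, 2, 1]. Product of hooks = 14748372172800. So f^λ = 22! / 14748372172800 = 1124000727777607680000 / 14748372172800 = 76211850.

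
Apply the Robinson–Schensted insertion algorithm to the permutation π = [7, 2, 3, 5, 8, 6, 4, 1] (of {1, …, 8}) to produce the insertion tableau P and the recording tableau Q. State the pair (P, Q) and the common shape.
P = [1, 3, 4, 6] / [2, 8] / [5] / [7];  Q = [1, 3, 4, 5] / [2, 6] / [7] / [8];  common shape = (4, 2, 1, 1)

Row-insert the values π_1, π_2, … into P one at a time, bumping the leftmost entry strictly greater than the inserted value down to the next row. The recording tableau Q records, in position (i, j), the step at which that cell was added to P.
  Insert 7 (step 1): P = [7];  Q = [1]
  Insert 2 (step 2): P = [2] / [7];  Q = [1] / [2]
  Insert 3 (step 3): P = [2, 3] / [7];  Q = [1, 3] / [2]
  Insert 5 (step 4): P = [2, 3, 5] / [7];  Q = [1, 3, 4] / [2]
  Insert 8 (step 5): P = [2, 3, 5, 8] / [7];  Q = [1, 3, 4, 5] / [2]
  Insert 6 (step 6): P = [2, 3, 5, 6] / [7, 8];  Q = [1, 3, 4, 5] / [2, 6]
  Insert 4 (step 7): P = [2, 3, 4, 6] / [5, 8] / [7];  Q = [1, 3, 4, 5] / [2, 6] / [7]
  Insert 1 (step 8): P = [1, 3, 4, 6] / [2, 8] / [5] / [7];  Q = [1, 3, 4, 5] / [2, 6] / [7] / [8]
Final shape: (4, 2, 1, 1).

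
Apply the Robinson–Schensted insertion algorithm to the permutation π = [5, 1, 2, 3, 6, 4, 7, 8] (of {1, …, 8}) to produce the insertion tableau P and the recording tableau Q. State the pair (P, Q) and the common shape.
P = [1, 2, 3, 4, 7, 8] / [5, 6];  Q = [1, 3, 4, 5, 7, 8] / [2, 6];  common shape = (6, 2)

Row-insert the values π_1, π_2, … into P one at a time, bumping the leftmost entry strictly greater than the inserted value down to the next row. The recording tableau Q records, in position (i, j), the step at which that cell was added to P.
  Insert 5 (step 1): P = [5];  Q = [1]
  Insert 1 (step 2): P = [1] / [5];  Q = [1] / [2]
  Insert 2 (step 3): P = [1, 2] / [5];  Q = [1, 3] / [2]
  Insert 3 (step 4): P = [1, 2, 3] / [5];  Q = [1, 3, 4] / [2]
  Insert 6 (step 5): P = [1, 2, 3, 6] / [5];  Q = [1, 3, 4, 5] / [2]
  Insert 4 (step 6): P = [1, 2, 3, 4] / [5, 6];  Q = [1, 3, 4, 5] / [2, 6]
  Insert 7 (step 7): P = [1, 2, 3, 4, 7] / [5, 6];  Q = [1, 3, 4, 5, 7] / [2, 6]
  Insert 8 (step 8): P = [1, 2, 3, 4, 7, 8] / [5, 6];  Q = [1, 3, 4, 5, 7, 8] / [2, 6]
Final shape: (6, 2).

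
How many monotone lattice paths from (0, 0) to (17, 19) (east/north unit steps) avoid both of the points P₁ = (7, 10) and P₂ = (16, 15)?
Number of paths = 5492902761

Inclusion–exclusion. Total paths: C(36, 17) = 8597496600. Through P₁: C(17, 7)·C(19, 10) = 1796567344. Through P₂: C(31, 16)·C(5, 1) = 1502700975. Since P₁ is strictly southwest of P₂, a monotone path through both must visit P₁ then P₂; paths through both = C(17, 7)·C(14, 9)·C(5, 1) = 194674480. Avoid both = 8597496600 − 1796567344 − 1502700975 + 194674480 = 5492902761.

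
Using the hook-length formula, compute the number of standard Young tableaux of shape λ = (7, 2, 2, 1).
# SYT of shape (7, 2, 2, 1) = 2079

Hook-length formula: f^λ = n! / Π hook(c), product over all cells c of the Young diagram. For λ = (7, 2, 2, 1), n = 12 boxes. Hook lengths by row (left-to-right, top-to-bottom): [10, 8, 5, 4, 3, 2, 1]; [4, 2]; [3, 1]; [1]. Product of hooks = 230400. So f^λ = 12! / 230400 = 479001600 / 230400 = 2079.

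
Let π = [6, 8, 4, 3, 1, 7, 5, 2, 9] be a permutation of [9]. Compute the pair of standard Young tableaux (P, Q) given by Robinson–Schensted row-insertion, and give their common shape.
P = [1, 2, 9] / [3, 5] / [4, 7] / [6, 8];  Q = [1, 2, 9] / [3, 6] / [4, 7] / [5, 8];  common shape = (3, 2, 2, 2)

Row-insert the values π_1, π_2, … into P one at a time, bumping the leftmost entry strictly greater than the inserted value down to the next row. The recording tableau Q records, in position (i, j), the step at which that cell was added to P.
  Insert 6 (step 1): P = [6];  Q = [1]
  Insert 8 (step 2): P = [6, 8];  Q = [1, 2]
  Insert 4 (step 3): P = [4, 8] / [6];  Q = [1, 2] / [3]
  Insert 3 (step 4): P = [3, 8] / [4] / [6];  Q = [1, 2] / [3] / [4]
  Insert 1 (step 5): P = [1, 8] / [3] / [4] / [6];  Q = [1, 2] / [3] / [4] / [5]
  Insert 7 (step 6): P = [1, 7] / [3, 8] / [4] / [6];  Q = [1, 2] / [3, 6] / [4] / [5]
  Insert 5 (step 7): P = [1, 5] / [3, 7] / [4, 8] / [6];  Q = [1, 2] / [3, 6] / [4, 7] / [5]
  Insert 2 (step 8): P = [1, 2] / [3, 5] / [4, 7] / [6, 8];  Q = [1, 2] / [3, 6] / [4, 7] / [5, 8]
  Insert 9 (step 9): P = [1, 2, 9] / [3, 5] / [4, 7] / [6, 8];  Q = [1, 2, 9] / [3, 6] / [4, 7] / [5, 8]
Final shape: (3, 2, 2, 2).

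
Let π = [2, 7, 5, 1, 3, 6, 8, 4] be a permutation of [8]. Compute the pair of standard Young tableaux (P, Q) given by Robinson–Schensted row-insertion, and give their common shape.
P = [1, 3, 4, 8] / [2, 5, 6] / [7];  Q = [1, 2, 6, 7] / [3, 5, 8] / [4];  common shape = (4, 3, 1)

Row-insert the values π_1, π_2, … into P one at a time, bumping the leftmost entry strictly greater than the inserted value down to the next row. The recording tableau Q records, in position (i, j), the step at which that cell was added to P.
  Insert 2 (step 1): P = [2];  Q = [1]
  Insert 7 (step 2): P = [2, 7];  Q = [1, 2]
  Insert 5 (step 3): P = [2, 5] / [7];  Q = [1, 2] / [3]
  Insert 1 (step 4): P = [1, 5] / [2] / [7];  Q = [1, 2] / [3] / [4]
  Insert 3 (step 5): P = [1, 3] / [2, 5] / [7];  Q = [1, 2] / [3, 5] / [4]
  Insert 6 (step 6): P = [1, 3, 6] / [2, 5] / [7];  Q = [1, 2, 6] / [3, 5] / [4]
  Insert 8 (step 7): P = [1, 3, 6, 8] / [2, 5] / [7];  Q = [1, 2, 6, 7] / [3, 5] / [4]
  Insert 4 (step 8): P = [1, 3, 4, 8] / [2, 5, 6] / [7];  Q = [1, 2, 6, 7] / [3, 5, 8] / [4]
Final shape: (4, 3, 1).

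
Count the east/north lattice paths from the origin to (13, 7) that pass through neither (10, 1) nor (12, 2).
Number of paths = 76248

Inclusion–exclusion. Total paths: C(20, 13) = 77520. Through P₁: C(11, 10)·C(9, 3) = 924. Through P₂: C(14, 12)·C(6, 1) = 546. Since P₁ is strictly southwest of P₂, a monotone path through both must visit P₁ then P₂; paths through both = C(11, 10)·C(3, 2)·C(6, 1) = 198. Avoid both = 77520 − 924 − 546 + 198 = 76248.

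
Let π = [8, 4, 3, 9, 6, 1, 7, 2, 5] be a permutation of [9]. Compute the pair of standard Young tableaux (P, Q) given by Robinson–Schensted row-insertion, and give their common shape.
P = [1, 2, 5] / [3, 6, 7] / [4, 9] / [8];  Q = [1, 4, 7] / [2, 5, 9] / [3, 8] / [6];  common shape = (3, 3, 2, 1)

Row-insert the values π_1, π_2, … into P one at a time, bumping the leftmost entry strictly greater than the inserted value down to the next row. The recording tableau Q records, in position (i, j), the step at which that cell was added to P.
  Insert 8 (step 1): P = [8];  Q = [1]
  Insert 4 (step 2): P = [4] / [8];  Q = [1] / [2]
  Insert 3 (step 3): P = [3] / [4] / [8];  Q = [1] / [2] / [3]
  Insert 9 (step 4): P = [3, 9] / [4] / [8];  Q = [1, 4] / [2] / [3]
  Insert 6 (step 5): P = [3, 6] / [4, 9] / [8];  Q = [1, 4] / [2, 5] / [3]
  Insert 1 (step 6): P = [1, 6] / [3, 9] / [4] / [8];  Q = [1, 4] / [2, 5] / [3] / [6]
  Insert 7 (step 7): P = [1, 6, 7] / [3, 9] / [4] / [8];  Q = [1, 4, 7] / [2, 5] / [3] / [6]
  Insert 2 (step 8): P = [1, 2, 7] / [3, 6] / [4, 9] / [8];  Q = [1, 4, 7] / [2, 5] / [3, 8] / [6]
  Insert 5 (step 9): P = [1, 2, 5] / [3, 6, 7] / [4, 9] / [8];  Q = [1, 4, 7] / [2, 5, 9] / [3, 8] / [6]
Final shape: (3, 3, 2, 1).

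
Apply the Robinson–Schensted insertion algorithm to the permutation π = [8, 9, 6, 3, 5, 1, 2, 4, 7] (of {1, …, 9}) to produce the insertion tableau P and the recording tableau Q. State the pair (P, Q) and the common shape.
P = [1, 2, 4, 7] / [3, 5] / [6, 9] / [8];  Q = [1, 2, 8, 9] / [3, 5] / [4, 7] / [6];  common shape = (4, 2, 2, 1)

Row-insert the values π_1, π_2, … into P one at a time, bumping the leftmost entry strictly greater than the inserted value down to the next row. The recording tableau Q records, in position (i, j), the step at which that cell was added to P.
  Insert 8 (step 1): P = [8];  Q = [1]
  Insert 9 (step 2): P = [8, 9];  Q = [1, 2]
  Insert 6 (step 3): P = [6, 9] / [8];  Q = [1, 2] / [3]
  Insert 3 (step 4): P = [3, 9] / [6] / [8];  Q = [1, 2] / [3] / [4]
  Insert 5 (step 5): P = [3, 5] / [6, 9] / [8];  Q = [1, 2] / [3, 5] / [4]
  Insert 1 (step 6): P = [1, 5] / [3, 9] / [6] / [8];  Q = [1, 2] / [3, 5] / [4] / [6]
  Insert 2 (step 7): P = [1, 2] / [3, 5] / [6, 9] / [8];  Q = [1, 2] / [3, 5] / [4, 7] / [6]
  Insert 4 (step 8): P = [1, 2, 4] / [3, 5] / [6, 9] / [8];  Q = [1, 2, 8] / [3, 5] / [4, 7] / [6]
  Insert 7 (step 9): P = [1, 2, 4, 7] / [3, 5] / [6, 9] / [8];  Q = [1, 2, 8, 9] / [3, 5] / [4, 7] / [6]
Final shape: (4, 2, 2, 1).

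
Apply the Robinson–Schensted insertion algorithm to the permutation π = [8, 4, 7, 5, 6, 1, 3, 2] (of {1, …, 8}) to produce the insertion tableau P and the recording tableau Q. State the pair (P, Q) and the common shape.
P = [1, 2, 6] / [3, 5] / [4] / [7] / [8];  Q = [1, 3, 5] / [2, 7] / [4] / [6] / [8];  common shape = (3, 2, 1, 1, 1)

Row-insert the values π_1, π_2, … into P one at a time, bumping the leftmost entry strictly greater than the inserted value down to the next row. The recording tableau Q records, in position (i, j), the step at which that cell was added to P.
  Insert 8 (step 1): P = [8];  Q = [1]
  Insert 4 (step 2): P = [4] / [8];  Q = [1] / [2]
  Insert 7 (step 3): P = [4, 7] / [8];  Q = [1, 3] / [2]
  Insert 5 (step 4): P = [4, 5] / [7] / [8];  Q = [1, 3] / [2] / [4]
  Insert 6 (step 5): P = [4, 5, 6] / [7] / [8];  Q = [1, 3, 5] / [2] / [4]
  Insert 1 (step 6): P = [1, 5, 6] / [4] / [7] / [8];  Q = [1, 3, 5] / [2] / [4] / [6]
  Insert 3 (step 7): P = [1, 3, 6] / [4, 5] / [7] / [8];  Q = [1, 3, 5] / [2, 7] / [4] / [6]
  Insert 2 (step 8): P = [1, 2, 6] / [3, 5] / [4] / [7] / [8];  Q = [1, 3, 5] / [2, 7] / [4] / [6] / [8]
Final shape: (3, 2, 1, 1, 1).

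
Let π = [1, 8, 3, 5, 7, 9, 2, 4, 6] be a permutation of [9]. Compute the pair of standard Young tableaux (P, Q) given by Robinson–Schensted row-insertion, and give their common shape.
P = [1, 2, 4, 6, 9] / [3, 5, 7] / [8];  Q = [1, 2, 4, 5, 6] / [3, 8, 9] / [7];  common shape = (5, 3, 1)

Row-insert the values π_1, π_2, … into P one at a time, bumping the leftmost entry strictly greater than the inserted value down to the next row. The recording tableau Q records, in position (i, j), the step at which that cell was added to P.
  Insert 1 (step 1): P = [1];  Q = [1]
  Insert 8 (step 2): P = [1, 8];  Q = [1, 2]
  Insert 3 (step 3): P = [1, 3] / [8];  Q = [1, 2] / [3]
  Insert 5 (step 4): P = [1, 3, 5] / [8];  Q = [1, 2, 4] / [3]
  Insert 7 (step 5): P = [1, 3, 5, 7] / [8];  Q = [1, 2, 4, 5] / [3]
  Insert 9 (step 6): P = [1, 3, 5, 7, 9] / [8];  Q = [1, 2, 4, 5, 6] / [3]
  Insert 2 (step 7): P = [1, 2, 5, 7, 9] / [3] / [8];  Q = [1, 2, 4, 5, 6] / [3] / [7]
  Insert 4 (step 8): P = [1, 2, 4, 7, 9] / [3, 5] / [8];  Q = [1, 2, 4, 5, 6] / [3, 8] / [7]
  Insert 6 (step 9): P = [1, 2, 4, 6, 9] / [3, 5, 7] / [8];  Q = [1, 2, 4, 5, 6] / [3, 8, 9] / [7]
Final shape: (5, 3, 1).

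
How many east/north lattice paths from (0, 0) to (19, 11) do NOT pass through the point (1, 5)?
Number of paths = 53819724

Total paths from (0, 0) to (19, 11): C(30, 19) = 54627300. Paths through (1, 5): (paths (0, 0) → (1, 5)) × (paths (1, 5) → (19, 11)) = C(6, 1) · C(24, 18) = 6 · 134596 = 807576. Avoidance count = 54627300 − 807576 = 53819724.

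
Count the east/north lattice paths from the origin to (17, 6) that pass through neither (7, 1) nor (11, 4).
Number of paths = 46543

Inclusion–exclusion. Total paths: C(23, 17) = 100947. Through P₁: C(8, 7)·C(15, 10) = 24024. Through P₂: C(15, 11)·C(8, 6) = 38220. Since P₁ is strictly southwest of P₂, a monotone path through both must visit P₁ then P₂; paths through both = C(8, 7)·C(7, 4)·C(8, 6) = 7840. Avoid both = 100947 − 24024 − 38220 + 7840 = 46543.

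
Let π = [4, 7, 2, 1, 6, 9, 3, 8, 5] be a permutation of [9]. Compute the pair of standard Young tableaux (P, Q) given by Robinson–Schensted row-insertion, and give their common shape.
P = [1, 3, 5] / [2, 6, 8] / [4, 7, 9];  Q = [1, 2, 6] / [3, 5, 8] / [4, 7, 9];  common shape = (3, 3, 3)

Row-insert the values π_1, π_2, … into P one at a time, bumping the leftmost entry strictly greater than the inserted value down to the next row. The recording tableau Q records, in position (i, j), the step at which that cell was added to P.
  Insert 4 (step 1): P = [4];  Q = [1]
  Insert 7 (step 2): P = [4, 7];  Q = [1, 2]
  Insert 2 (step 3): P = [2, 7] / [4];  Q = [1, 2] / [3]
  Insert 1 (step 4): P = [1, 7] / [2] / [4];  Q = [1, 2] / [3] / [4]
  Insert 6 (step 5): P = [1, 6] / [2, 7] / [4];  Q = [1, 2] / [3, 5] / [4]
  Insert 9 (step 6): P = [1, 6, 9] / [2, 7] / [4];  Q = [1, 2, 6] / [3, 5] / [4]
  Insert 3 (step 7): P = [1, 3, 9] / [2, 6] / [4, 7];  Q = [1, 2, 6] / [3, 5] / [4, 7]
  Insert 8 (step 8): P = [1, 3, 8] / [2, 6, 9] / [4, 7];  Q = [1, 2, 6] / [3, 5, 8] / [4, 7]
  Insert 5 (step 9): P = [1, 3, 5] / [2, 6, 8] / [4, 7, 9];  Q = [1, 2, 6] / [3, 5, 8] / [4, 7, 9]
Final shape: (3, 3, 3).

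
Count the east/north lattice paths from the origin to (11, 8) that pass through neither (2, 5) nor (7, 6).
Number of paths = 47112

Inclusion–exclusion. Total paths: C(19, 11) = 75582. Through P₁: C(7, 2)·C(12, 9) = 4620. Through P₂: C(13, 7)·C(6, 4) = 25740. Since P₁ is strictly southwest of P₂, a monotone path through both must visit P₁ then P₂; paths through both = C(7, 2)·C(6, 5)·C(6, 4) = 1890. Avoid both = 75582 − 4620 − 25740 + 1890 = 47112.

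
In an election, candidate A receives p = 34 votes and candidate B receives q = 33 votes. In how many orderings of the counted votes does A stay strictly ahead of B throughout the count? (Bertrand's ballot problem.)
Strict-lead orderings = 212336130412243110

Total orderings of the 67 votes with 34 for A: C(67, 34) = 14226520737620288370. By the Bertrand ballot formula (Cycle Lemma / reflection principle), the number of orderings in which A is strictly ahead of B throughout is (p − q)/(p + q) · C(p + q, p) = (34 − 33)/(34 + 33) · 14226520737620288370 = 212336130412243110.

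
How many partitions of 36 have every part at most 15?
p(36, parts ≤ 15) = 15272

Use the recurrence p(n, m) = p(n, m−1) + p(n−m, m): either the largest part is < m (count p(n, m−1)) or the largest part is exactly m (remove one copy of m, count p(n−m, m)). With p(0, ·) = 1 this gives p(36, parts ≤ 15) = 15272. (By conjugating Young diagrams, this also counts partitions of 36 into at most 15 parts.)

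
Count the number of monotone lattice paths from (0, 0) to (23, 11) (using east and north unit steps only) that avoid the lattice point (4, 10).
Number of paths = 286077740

Total paths from (0, 0) to (23, 11): C(34, 23) = 286097760. Paths through (4, 10): (paths (0, 0) → (4, 10)) × (paths (4, 10) → (23, 11)) = C(14, 4) · C(20, 19) = 1001 · 20 = 20020. Avoidance count = 286097760 − 20020 = 286077740.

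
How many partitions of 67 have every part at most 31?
p(67, parts ≤ 31) = 2598538

Use the recurrence p(n, m) = p(n, m−1) + p(n−m, m): either the largest part is < m (count p(n, m−1)) or the largest part is exactly m (remove one copy of m, count p(n−m, m)). With p(0, ·) = 1 this gives p(67, parts ≤ 31) = 2598538. (By conjugating Young diagrams, this also counts partitions of 67 into at most 31 parts.)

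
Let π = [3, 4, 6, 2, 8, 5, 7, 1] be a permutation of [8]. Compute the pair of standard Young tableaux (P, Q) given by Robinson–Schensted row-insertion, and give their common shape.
P = [1, 4, 5, 7] / [2, 6, 8] / [3];  Q = [1, 2, 3, 5] / [4, 6, 7] / [8];  common shape = (4, 3, 1)

Row-insert the values π_1, π_2, … into P one at a time, bumping the leftmost entry strictly greater than the inserted value down to the next row. The recording tableau Q records, in position (i, j), the step at which that cell was added to P.
  Insert 3 (step 1): P = [3];  Q = [1]
  Insert 4 (step 2): P = [3, 4];  Q = [1, 2]
  Insert 6 (step 3): P = [3, 4, 6];  Q = [1, 2, 3]
  Insert 2 (step 4): P = [2, 4, 6] / [3];  Q = [1, 2, 3] / [4]
  Insert 8 (step 5): P = [2, 4, 6, 8] / [3];  Q = [1, 2, 3, 5] / [4]
  Insert 5 (step 6): P = [2, 4, 5, 8] / [3, 6];  Q = [1, 2, 3, 5] / [4, 6]
  Insert 7 (step 7): P = [2, 4, 5, 7] / [3, 6, 8];  Q = [1, 2, 3, 5] / [4, 6, 7]
  Insert 1 (step 8): P = [1, 4, 5, 7] / [2, 6, 8] / [3];  Q = [1, 2, 3, 5] / [4, 6, 7] / [8]
Final shape: (4, 3, 1).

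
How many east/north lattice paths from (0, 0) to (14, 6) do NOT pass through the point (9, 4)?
Number of paths = 23745

Total paths from (0, 0) to (14, 6): C(20, 14) = 38760. Paths through (9, 4): (paths (0, 0) → (9, 4)) × (paths (9, 4) → (14, 6)) = C(13, 9) · C(7, 5) = 715 · 21 = 15015. Avoidance count = 38760 − 15015 = 23745.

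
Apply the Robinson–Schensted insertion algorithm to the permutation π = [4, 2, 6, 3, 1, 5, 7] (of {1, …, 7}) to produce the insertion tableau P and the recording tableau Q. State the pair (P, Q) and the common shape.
P = [1, 3, 5, 7] / [2, 6] / [4];  Q = [1, 3, 6, 7] / [2, 4] / [5];  common shape = (4, 2, 1)

Row-insert the values π_1, π_2, … into P one at a time, bumping the leftmost entry strictly greater than the inserted value down to the next row. The recording tableau Q records, in position (i, j), the step at which that cell was added to P.
  Insert 4 (step 1): P = [4];  Q = [1]
  Insert 2 (step 2): P = [2] / [4];  Q = [1] / [2]
  Insert 6 (step 3): P = [2, 6] / [4];  Q = [1, 3] / [2]
  Insert 3 (step 4): P = [2, 3] / [4, 6];  Q = [1, 3] / [2, 4]
  Insert 1 (step 5): P = [1, 3] / [2, 6] / [4];  Q = [1, 3] / [2, 4] / [5]
  Insert 5 (step 6): P = [1, 3, 5] / [2, 6] / [4];  Q = [1, 3, 6] / [2, 4] / [5]
  Insert 7 (step 7): P = [1, 3, 5, 7] / [2, 6] / [4];  Q = [1, 3, 6, 7] / [2, 4] / [5]
Final shape: (4, 2, 1).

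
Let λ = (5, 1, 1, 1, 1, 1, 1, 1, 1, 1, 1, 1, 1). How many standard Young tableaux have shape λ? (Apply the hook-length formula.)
# SYT of shape (5, 1, 1, 1, 1, 1, 1, 1, 1, 1, 1, 1, 1) = 1820

Hook-length formula: f^λ = n! / Π hook(c), product over all cells c of the Young diagram. For λ = (5, 1, 1, 1, 1, 1, 1, 1, 1, 1, 1, 1, 1), n = 17 boxes. Hook lengths by row (left-to-right, top-to-bottom): [17, 4, 3, 2, 1]; [12]; [11]; [10]; [9]; [8]; [7]; [6]; [5]; [4]; [3]; [2]; [1]. Product of hooks = 195432652800. So f^λ = 17! / 195432652800 = 355687428096000 / 195432652800 = 1820.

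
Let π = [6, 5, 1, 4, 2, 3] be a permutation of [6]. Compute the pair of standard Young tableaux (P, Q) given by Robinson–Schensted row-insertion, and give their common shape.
P = [1, 2, 3] / [4] / [5] / [6];  Q = [1, 4, 6] / [2] / [3] / [5];  common shape = (3, 1, 1, 1)

Row-insert the values π_1, π_2, … into P one at a time, bumping the leftmost entry strictly greater than the inserted value down to the next row. The recording tableau Q records, in position (i, j), the step at which that cell was added to P.
  Insert 6 (step 1): P = [6];  Q = [1]
  Insert 5 (step 2): P = [5] / [6];  Q = [1] / [2]
  Insert 1 (step 3): P = [1] / [5] / [6];  Q = [1] / [2] / [3]
  Insert 4 (step 4): P = [1, 4] / [5] / [6];  Q = [1, 4] / [2] / [3]
  Insert 2 (step 5): P = [1, 2] / [4] / [5] / [6];  Q = [1, 4] / [2] / [3] / [5]
  Insert 3 (step 6): P = [1, 2, 3] / [4] / [5] / [6];  Q = [1, 4, 6] / [2] / [3] / [5]
Final shape: (3, 1, 1, 1).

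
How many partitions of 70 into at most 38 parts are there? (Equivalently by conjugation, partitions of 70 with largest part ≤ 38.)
p(70, parts ≤ 38) = 4052497

Use the recurrence p(n, m) = p(n, m−1) + p(n−m, m): either the largest part is < m (count p(n, m−1)) or the largest part is exactly m (remove one copy of m, count p(n−m, m)). With p(0, ·) = 1 this gives p(70, parts ≤ 38) = 4052497. (By conjugating Young diagrams, this also counts partitions of 70 into at most 38 parts.)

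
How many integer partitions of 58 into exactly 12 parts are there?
p(58, 12 parts) = 56297

Partitions of n into exactly k parts are in bijection with partitions of n − k into at most k parts (subtract 1 from each part). So p(58, exactly 12) = p(46, parts ≤ 12). Computing via the recurrence p(m, j) = p(m, j−1) + p(m−j, j) gives 56297.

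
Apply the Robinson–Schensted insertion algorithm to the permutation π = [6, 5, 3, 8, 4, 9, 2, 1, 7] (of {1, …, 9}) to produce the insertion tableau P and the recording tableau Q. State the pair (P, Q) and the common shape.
P = [1, 4, 7] / [2, 8, 9] / [3] / [5] / [6];  Q = [1, 4, 6] / [2, 5, 9] / [3] / [7] / [8];  common shape = (3, 3, 1, 1, 1)

Row-insert the values π_1, π_2, … into P one at a time, bumping the leftmost entry strictly greater than the inserted value down to the next row. The recording tableau Q records, in position (i, j), the step at which that cell was added to P.
  Insert 6 (step 1): P = [6];  Q = [1]
  Insert 5 (step 2): P = [5] / [6];  Q = [1] / [2]
  Insert 3 (step 3): P = [3] / [5] / [6];  Q = [1] / [2] / [3]
  Insert 8 (step 4): P = [3, 8] / [5] / [6];  Q = [1, 4] / [2] / [3]
  Insert 4 (step 5): P = [3, 4] / [5, 8] / [6];  Q = [1, 4] / [2, 5] / [3]
  Insert 9 (step 6): P = [3, 4, 9] / [5, 8] / [6];  Q = [1, 4, 6] / [2, 5] / [3]
  Insert 2 (step 7): P = [2, 4, 9] / [3, 8] / [5] / [6];  Q = [1, 4, 6] / [2, 5] / [3] / [7]
  Insert 1 (step 8): P = [1, 4, 9] / [2, 8] / [3] / [5] / [6];  Q = [1, 4, 6] / [2, 5] / [3] / [7] / [8]
  Insert 7 (step 9): P = [1, 4, 7] / [2, 8, 9] / [3] / [5] / [6];  Q = [1, 4, 6] / [2, 5, 9] / [3] / [7] / [8]
Final shape: (3, 3, 1, 1, 1).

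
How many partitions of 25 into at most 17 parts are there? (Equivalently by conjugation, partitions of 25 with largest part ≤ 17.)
p(25, parts ≤ 17) = 1913

Use the recurrence p(n, m) = p(n, m−1) + p(n−m, m): either the largest part is < m (count p(n, m−1)) or the largest part is exactly m (remove one copy of m, count p(n−m, m)). With p(0, ·) = 1 this gives p(25, parts ≤ 17) = 1913. (By conjugating Young diagrams, this also counts partitions of 25 into at most 17 parts.)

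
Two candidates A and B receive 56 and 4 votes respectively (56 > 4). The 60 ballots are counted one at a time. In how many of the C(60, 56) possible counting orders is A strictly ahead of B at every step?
Strict-lead orderings = 422617

Total orderings of the 60 votes with 56 for A: C(60, 56) = 487635. By the Bertrand ballot formula (Cycle Lemma / reflection principle), the number of orderings in which A is strictly ahead of B throughout is (p − q)/(p + q) · C(p + q, p) = (56 − 4)/(56 + 4) · 487635 = 422617.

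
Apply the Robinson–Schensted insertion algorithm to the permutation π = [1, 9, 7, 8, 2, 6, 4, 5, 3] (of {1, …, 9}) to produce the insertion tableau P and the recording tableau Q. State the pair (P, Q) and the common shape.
P = [1, 2, 3, 5] / [4, 8] / [6] / [7] / [9];  Q = [1, 2, 4, 8] / [3, 6] / [5] / [7] / [9];  common shape = (4, 2, 1, 1, 1)

Row-insert the values π_1, π_2, … into P one at a time, bumping the leftmost entry strictly greater than the inserted value down to the next row. The recording tableau Q records, in position (i, j), the step at which that cell was added to P.
  Insert 1 (step 1): P = [1];  Q = [1]
  Insert 9 (step 2): P = [1, 9];  Q = [1, 2]
  Insert 7 (step 3): P = [1, 7] / [9];  Q = [1, 2] / [3]
  Insert 8 (step 4): P = [1, 7, 8] / [9];  Q = [1, 2, 4] / [3]
  Insert 2 (step 5): P = [1, 2, 8] / [7] / [9];  Q = [1, 2, 4] / [3] / [5]
  Insert 6 (step 6): P = [1, 2, 6] / [7, 8] / [9];  Q = [1, 2, 4] / [3, 6] / [5]
  Insert 4 (step 7): P = [1, 2, 4] / [6, 8] / [7] / [9];  Q = [1, 2, 4] / [3, 6] / [5] / [7]
  Insert 5 (step 8): P = [1, 2, 4, 5] / [6, 8] / [7] / [9];  Q = [1, 2, 4, 8] / [3, 6] / [5] / [7]
  Insert 3 (step 9): P = [1, 2, 3, 5] / [4, 8] / [6] / [7] / [9];  Q = [1, 2, 4, 8] / [3, 6] / [5] / [7] / [9]
Final shape: (4, 2, 1, 1, 1).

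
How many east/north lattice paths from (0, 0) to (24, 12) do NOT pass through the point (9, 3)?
Number of paths = 964026820

Total paths from (0, 0) to (24, 12): C(36, 24) = 1251677700. Paths through (9, 3): (paths (0, 0) → (9, 3)) × (paths (9, 3) → (24, 12)) = C(12, 9) · C(24, 15) = 220 · 1307504 = 287650880. Avoidance count = 1251677700 − 287650880 = 964026820.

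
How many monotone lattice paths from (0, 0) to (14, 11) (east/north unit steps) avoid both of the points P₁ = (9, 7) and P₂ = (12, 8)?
Number of paths = 2213860

Inclusion–exclusion. Total paths: C(25, 14) = 4457400. Through P₁: C(16, 9)·C(9, 5) = 1441440. Through P₂: C(20, 12)·C(5, 2) = 1259700. Since P₁ is strictly southwest of P₂, a monotone path through both must visit P₁ then P₂; paths through both = C(16, 9)·C(4, 3)·C(5, 2) = 457600. Avoid both = 4457400 − 1441440 − 1259700 + 457600 = 2213860.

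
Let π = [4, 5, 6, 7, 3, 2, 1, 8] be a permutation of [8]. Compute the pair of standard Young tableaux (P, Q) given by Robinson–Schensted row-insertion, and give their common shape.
P = [1, 5, 6, 7, 8] / [2] / [3] / [4];  Q = [1, 2, 3, 4, 8] / [5] / [6] / [7];  common shape = (5, 1, 1, 1)

Row-insert the values π_1, π_2, … into P one at a time, bumping the leftmost entry strictly greater than the inserted value down to the next row. The recording tableau Q records, in position (i, j), the step at which that cell was added to P.
  Insert 4 (step 1): P = [4];  Q = [1]
  Insert 5 (step 2): P = [4, 5];  Q = [1, 2]
  Insert 6 (step 3): P = [4, 5, 6];  Q = [1, 2, 3]
  Insert 7 (step 4): P = [4, 5, 6, 7];  Q = [1, 2, 3, 4]
  Insert 3 (step 5): P = [3, 5, 6, 7] / [4];  Q = [1, 2, 3, 4] / [5]
  Insert 2 (step 6): P = [2, 5, 6, 7] / [3] / [4];  Q = [1, 2, 3, 4] / [5] / [6]
  Insert 1 (step 7): P = [1, 5, 6, 7] / [2] / [3] / [4];  Q = [1, 2, 3, 4] / [5] / [6] / [7]
  Insert 8 (step 8): P = [1, 5, 6, 7, 8] / [2] / [3] / [4];  Q = [1, 2, 3, 4, 8] / [5] / [6] / [7]
Final shape: (5, 1, 1, 1).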